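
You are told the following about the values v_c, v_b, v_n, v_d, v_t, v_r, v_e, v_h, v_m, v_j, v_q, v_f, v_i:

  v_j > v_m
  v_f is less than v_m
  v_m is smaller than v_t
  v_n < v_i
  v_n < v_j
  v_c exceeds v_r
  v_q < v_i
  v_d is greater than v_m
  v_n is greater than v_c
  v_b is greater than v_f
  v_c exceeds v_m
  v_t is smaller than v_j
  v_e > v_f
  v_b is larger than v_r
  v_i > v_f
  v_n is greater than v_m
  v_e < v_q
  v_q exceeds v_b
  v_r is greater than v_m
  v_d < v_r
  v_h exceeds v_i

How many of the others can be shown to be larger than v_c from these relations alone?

The elements the relations force above v_c are v_n, v_i, v_h, v_j — no chain reaches any other.
That is 4.

4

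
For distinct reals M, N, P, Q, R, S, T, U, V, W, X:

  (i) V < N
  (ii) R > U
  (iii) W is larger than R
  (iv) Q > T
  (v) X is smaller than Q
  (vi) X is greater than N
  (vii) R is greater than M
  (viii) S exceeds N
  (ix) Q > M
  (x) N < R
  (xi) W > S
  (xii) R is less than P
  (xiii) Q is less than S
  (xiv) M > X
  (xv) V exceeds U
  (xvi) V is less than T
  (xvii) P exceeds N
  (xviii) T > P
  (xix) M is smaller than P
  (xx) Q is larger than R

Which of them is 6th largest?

R

The consecutive relations fix a unique order: U < V < N < X < M < R < P < T < Q < S < W.
Counting 6 from the largest end gives R.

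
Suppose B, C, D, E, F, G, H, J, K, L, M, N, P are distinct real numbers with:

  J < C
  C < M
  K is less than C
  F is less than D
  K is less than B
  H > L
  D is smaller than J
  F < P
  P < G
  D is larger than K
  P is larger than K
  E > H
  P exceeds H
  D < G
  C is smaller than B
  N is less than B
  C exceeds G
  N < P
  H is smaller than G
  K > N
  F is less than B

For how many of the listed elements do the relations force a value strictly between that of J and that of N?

2

Chaining upward from N reaches: K, D, P, G, C, M, B.
Chaining downward from J reaches: K, F, D.
Strictly between N and J are those in both lists: K, D — 2 elements.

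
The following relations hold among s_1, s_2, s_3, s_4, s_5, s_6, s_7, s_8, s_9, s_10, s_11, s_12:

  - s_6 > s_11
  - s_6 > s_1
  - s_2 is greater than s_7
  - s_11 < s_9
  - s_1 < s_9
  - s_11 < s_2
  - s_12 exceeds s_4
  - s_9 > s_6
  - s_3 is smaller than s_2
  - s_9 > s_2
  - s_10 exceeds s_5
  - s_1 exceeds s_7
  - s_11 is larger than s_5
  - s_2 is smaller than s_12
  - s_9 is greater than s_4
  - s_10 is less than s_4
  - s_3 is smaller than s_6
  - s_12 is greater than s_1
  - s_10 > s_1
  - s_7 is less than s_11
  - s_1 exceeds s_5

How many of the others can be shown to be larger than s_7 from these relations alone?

From s_7 the given relations immediately reach s_11, s_1, s_2.
From those, s_10, s_12, s_6, s_9 — 7 in total.
From those, s_4 — 8 in total.
Nothing else is reachable above s_7; 8 in all.

8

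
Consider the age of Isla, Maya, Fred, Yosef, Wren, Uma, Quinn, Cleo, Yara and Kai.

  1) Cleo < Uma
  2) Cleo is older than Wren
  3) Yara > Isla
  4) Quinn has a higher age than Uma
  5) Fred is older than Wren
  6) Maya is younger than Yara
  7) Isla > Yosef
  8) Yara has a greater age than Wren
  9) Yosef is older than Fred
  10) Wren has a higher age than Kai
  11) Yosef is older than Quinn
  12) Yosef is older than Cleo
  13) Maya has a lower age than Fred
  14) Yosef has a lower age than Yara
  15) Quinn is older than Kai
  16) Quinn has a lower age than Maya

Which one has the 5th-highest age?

Chaining the given pairs: Kai < Wren < Cleo < Uma < Quinn < Maya < Fred < Yosef < Isla < Yara.
Counting 5 from the largest end gives Maya.

Maya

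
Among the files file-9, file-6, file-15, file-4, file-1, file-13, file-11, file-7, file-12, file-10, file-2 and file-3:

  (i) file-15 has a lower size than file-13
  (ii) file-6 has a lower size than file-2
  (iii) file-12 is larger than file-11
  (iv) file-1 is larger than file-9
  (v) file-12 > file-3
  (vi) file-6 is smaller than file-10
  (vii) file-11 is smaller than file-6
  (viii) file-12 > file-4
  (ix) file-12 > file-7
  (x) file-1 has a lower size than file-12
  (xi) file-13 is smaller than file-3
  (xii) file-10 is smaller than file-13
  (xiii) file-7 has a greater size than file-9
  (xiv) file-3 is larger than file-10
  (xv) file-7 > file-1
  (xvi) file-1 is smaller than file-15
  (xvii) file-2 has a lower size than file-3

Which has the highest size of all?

file-9 is not greatest since file-9 < file-1; file-1 is not greatest since file-1 < file-7; file-7 is not greatest since file-7 < file-12; file-11 is not greatest since file-11 < file-6; file-6 is not greatest since file-6 < file-2; file-10 is not greatest since file-10 < file-3; file-2 is not greatest since file-2 < file-3; file-15 is not greatest since file-15 < file-13; file-4 is not greatest since file-4 < file-12; file-13 is not greatest since file-13 < file-3; file-3 is not greatest since file-3 < file-12.
Only file-12 has nothing above it, so file-12 is the highest size.

file-12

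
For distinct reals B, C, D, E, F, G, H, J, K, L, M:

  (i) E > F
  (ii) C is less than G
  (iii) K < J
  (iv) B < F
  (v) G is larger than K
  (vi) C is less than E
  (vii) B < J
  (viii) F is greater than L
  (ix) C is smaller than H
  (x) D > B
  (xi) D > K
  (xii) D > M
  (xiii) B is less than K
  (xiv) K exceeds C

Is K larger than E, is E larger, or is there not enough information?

Following every chain through K: above K we get J, D, G; below K we get B, C.
E is not reached, and no chain runs the other way from E to K.
So the given relations leave the order of K and E undetermined.

undetermined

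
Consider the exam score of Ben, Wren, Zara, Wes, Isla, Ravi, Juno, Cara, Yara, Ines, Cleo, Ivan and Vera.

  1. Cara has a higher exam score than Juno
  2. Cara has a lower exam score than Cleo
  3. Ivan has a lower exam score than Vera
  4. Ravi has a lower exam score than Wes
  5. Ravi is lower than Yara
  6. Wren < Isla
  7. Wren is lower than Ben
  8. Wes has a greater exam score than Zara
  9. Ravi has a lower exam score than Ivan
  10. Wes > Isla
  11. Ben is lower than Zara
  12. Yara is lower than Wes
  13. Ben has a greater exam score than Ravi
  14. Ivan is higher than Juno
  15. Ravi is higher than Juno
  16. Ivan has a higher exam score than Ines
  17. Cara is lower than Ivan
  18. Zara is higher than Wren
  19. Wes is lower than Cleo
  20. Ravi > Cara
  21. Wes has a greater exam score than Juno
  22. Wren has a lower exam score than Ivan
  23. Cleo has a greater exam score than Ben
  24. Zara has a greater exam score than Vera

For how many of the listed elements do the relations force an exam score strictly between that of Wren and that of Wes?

5

Chaining upward from Wren reaches: Ivan, Ben, Isla, Vera, Zara, Cleo.
Chaining downward from Wes reaches: Juno, Cara, Ravi, Ines, Ivan, Ben, Isla, Vera, Zara, Yara.
Strictly between Wren and Wes are those in both lists: Ivan, Ben, Isla, Vera, Zara — 5 elements.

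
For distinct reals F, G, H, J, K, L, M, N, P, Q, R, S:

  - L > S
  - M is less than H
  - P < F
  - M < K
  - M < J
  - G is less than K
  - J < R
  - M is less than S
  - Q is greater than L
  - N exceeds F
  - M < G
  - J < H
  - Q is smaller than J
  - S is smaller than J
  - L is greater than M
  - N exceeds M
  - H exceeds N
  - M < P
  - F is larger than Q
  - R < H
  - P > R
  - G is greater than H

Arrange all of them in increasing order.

The consecutive links are each given: M < S; S < L; L < Q; Q < J; J < R; R < P; P < F; F < N; N < H; H < G; G < K.

M < S < L < Q < J < R < P < F < N < H < G < K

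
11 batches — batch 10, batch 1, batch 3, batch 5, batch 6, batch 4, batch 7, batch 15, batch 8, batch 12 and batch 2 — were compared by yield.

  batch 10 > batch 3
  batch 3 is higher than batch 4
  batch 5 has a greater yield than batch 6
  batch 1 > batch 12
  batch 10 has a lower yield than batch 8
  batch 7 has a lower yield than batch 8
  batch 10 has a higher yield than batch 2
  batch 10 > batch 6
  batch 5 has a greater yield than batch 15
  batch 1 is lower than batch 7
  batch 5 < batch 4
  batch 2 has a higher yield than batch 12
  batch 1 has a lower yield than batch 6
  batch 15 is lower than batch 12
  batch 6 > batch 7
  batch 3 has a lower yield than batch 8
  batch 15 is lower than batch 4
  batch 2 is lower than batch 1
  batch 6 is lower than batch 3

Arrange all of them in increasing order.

batch 15 < batch 12 < batch 2 < batch 1 < batch 7 < batch 6 < batch 5 < batch 4 < batch 3 < batch 10 < batch 8

The consecutive links are each given: batch 15 < batch 12; batch 12 < batch 2; batch 2 < batch 1; batch 1 < batch 7; batch 7 < batch 6; batch 6 < batch 5; batch 5 < batch 4; batch 4 < batch 3; batch 3 < batch 10; batch 10 < batch 8.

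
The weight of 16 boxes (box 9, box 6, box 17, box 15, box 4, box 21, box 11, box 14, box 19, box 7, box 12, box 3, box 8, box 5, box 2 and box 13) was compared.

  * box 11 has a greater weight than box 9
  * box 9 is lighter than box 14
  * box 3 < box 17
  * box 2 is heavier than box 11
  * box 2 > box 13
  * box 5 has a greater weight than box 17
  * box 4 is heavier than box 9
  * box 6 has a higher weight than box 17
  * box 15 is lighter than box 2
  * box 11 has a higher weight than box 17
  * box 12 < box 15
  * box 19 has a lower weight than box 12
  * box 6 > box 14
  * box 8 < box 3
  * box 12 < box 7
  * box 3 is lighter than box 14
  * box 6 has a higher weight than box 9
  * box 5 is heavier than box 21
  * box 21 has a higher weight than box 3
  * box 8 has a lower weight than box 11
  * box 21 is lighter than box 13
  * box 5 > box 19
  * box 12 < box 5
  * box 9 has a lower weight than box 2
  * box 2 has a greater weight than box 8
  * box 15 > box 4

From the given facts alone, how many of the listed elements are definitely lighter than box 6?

The elements the relations force below box 6 are box 9, box 8, box 3, box 17, box 14 — no chain reaches any other.
That is 5.

5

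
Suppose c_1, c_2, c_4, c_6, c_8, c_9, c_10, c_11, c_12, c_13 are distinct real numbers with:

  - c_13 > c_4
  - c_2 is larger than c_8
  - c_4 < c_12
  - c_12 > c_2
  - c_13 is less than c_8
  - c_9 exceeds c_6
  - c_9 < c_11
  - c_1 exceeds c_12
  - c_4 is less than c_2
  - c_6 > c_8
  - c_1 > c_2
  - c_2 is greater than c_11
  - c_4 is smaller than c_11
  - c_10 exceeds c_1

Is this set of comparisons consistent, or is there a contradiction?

Every relation is compatible with c_4 < c_13 < c_8 < c_6 < c_9 < c_11 < c_2 < c_12 < c_1 < c_10; the set is consistent.

consistent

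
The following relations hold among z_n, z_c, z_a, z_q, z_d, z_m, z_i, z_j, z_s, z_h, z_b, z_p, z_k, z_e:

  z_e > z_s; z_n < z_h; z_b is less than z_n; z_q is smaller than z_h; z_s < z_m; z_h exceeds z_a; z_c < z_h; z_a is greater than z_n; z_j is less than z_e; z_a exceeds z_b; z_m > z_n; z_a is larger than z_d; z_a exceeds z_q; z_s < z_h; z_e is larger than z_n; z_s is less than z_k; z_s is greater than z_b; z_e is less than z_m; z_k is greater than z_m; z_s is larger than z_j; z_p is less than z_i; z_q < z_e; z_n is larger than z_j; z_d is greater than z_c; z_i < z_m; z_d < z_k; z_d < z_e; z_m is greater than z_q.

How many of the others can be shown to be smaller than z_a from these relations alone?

Directly below z_a: z_b, z_q, z_d, z_n.
One step further: z_j, z_c (6 so far).
Nothing else is reachable below z_a; 6 in all.

6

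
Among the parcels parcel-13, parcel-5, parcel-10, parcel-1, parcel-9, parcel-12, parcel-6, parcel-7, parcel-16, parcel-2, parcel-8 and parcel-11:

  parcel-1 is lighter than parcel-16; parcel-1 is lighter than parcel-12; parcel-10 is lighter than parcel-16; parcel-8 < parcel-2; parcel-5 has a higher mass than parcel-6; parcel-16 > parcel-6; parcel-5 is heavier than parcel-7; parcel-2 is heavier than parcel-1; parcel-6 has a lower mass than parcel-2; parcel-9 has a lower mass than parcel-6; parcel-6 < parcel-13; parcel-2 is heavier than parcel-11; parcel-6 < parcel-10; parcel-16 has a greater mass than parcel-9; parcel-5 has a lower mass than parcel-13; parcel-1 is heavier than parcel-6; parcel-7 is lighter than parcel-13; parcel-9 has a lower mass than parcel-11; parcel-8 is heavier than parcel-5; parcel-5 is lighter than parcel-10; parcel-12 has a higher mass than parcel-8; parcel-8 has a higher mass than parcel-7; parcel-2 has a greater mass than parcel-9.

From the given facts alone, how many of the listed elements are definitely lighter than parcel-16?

6

Directly below parcel-16: parcel-9, parcel-6, parcel-1, parcel-10.
One step further: parcel-5 (5 so far).
One step further: parcel-7 (6 so far).
Nothing else is reachable below parcel-16; 6 in all.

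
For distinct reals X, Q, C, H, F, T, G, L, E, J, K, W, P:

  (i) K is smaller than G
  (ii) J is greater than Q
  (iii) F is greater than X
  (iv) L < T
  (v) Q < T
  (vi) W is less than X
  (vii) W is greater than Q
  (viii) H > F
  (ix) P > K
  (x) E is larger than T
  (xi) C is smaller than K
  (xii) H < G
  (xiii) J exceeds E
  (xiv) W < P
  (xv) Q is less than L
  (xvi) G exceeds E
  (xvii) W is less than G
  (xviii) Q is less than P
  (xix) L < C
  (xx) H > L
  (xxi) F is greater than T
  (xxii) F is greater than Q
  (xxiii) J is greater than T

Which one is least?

L is not least since Q < L; W is not least since Q < W; C is not least since L < C; X is not least since W < X; T is not least since Q < T; F is not least since X < F; K is not least since C < K; E is not least since T < E; H is not least since L < H; J is not least since T < J; G is not least since H < G; P is not least since K < P.
Only Q has nothing below it, so Q is the least.

Q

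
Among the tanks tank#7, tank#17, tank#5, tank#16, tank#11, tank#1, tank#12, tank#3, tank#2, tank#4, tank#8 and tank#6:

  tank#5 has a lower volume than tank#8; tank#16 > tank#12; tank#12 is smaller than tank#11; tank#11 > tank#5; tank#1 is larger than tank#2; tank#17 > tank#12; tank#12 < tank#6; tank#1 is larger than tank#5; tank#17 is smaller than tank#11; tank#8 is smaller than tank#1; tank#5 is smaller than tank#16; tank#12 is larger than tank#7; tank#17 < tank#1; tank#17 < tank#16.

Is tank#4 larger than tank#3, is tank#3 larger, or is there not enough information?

Following every chain through tank#4: nothing is chained to tank#4.
tank#3 is not reached, and no chain runs the other way from tank#3 to tank#4.
So the given relations leave the order of tank#4 and tank#3 undetermined.

undetermined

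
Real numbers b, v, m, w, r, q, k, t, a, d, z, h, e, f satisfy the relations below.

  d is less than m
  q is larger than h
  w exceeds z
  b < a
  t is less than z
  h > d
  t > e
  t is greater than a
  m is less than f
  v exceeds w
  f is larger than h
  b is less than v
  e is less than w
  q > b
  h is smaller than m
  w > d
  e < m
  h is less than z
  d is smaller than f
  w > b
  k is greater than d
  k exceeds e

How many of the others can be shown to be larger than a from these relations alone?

Directly above a: t.
One step further: z (2 so far).
One step further: w (3 so far).
One step further: v (4 so far).
Nothing else is reachable above a; 4 in all.

4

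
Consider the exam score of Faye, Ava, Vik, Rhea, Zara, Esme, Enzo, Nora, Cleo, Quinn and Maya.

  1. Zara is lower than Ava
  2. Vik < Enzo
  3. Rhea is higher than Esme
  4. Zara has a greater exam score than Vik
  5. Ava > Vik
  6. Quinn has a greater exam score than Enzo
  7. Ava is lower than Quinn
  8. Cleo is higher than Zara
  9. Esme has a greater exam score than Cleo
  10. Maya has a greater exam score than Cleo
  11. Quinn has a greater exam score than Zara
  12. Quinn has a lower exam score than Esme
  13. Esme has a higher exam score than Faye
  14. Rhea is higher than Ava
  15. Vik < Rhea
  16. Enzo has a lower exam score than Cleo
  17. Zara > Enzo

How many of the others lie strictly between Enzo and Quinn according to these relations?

2

The relations place Enzo below Quinn. An element lies strictly between them when it is forced above Enzo and also forced below Quinn.
Above Enzo: {Zara, Ava, Cleo, Esme, Maya, Rhea}. Below Quinn: {Vik, Zara, Ava}.
Intersection: {Zara, Ava} — 2.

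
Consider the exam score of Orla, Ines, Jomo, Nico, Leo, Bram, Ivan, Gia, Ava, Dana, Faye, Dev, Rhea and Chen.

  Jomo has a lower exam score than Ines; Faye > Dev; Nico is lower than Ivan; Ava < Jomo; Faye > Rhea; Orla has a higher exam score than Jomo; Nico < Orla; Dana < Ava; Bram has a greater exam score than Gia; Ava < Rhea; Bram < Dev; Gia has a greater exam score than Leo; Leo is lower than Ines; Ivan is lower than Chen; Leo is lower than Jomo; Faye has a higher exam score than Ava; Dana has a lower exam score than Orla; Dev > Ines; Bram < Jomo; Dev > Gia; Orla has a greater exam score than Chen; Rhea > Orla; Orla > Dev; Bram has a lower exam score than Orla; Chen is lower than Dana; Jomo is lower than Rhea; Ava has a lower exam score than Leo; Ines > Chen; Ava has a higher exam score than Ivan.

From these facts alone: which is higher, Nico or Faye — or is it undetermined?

Faye

Nico < Ivan < Chen < Dana < Ava < Leo < Gia < Bram < Jomo < Ines < Dev < Orla < Rhea < Faye, by transitivity through Ivan, Chen, Dana, Ava, Leo, Gia, Bram, Jomo, Ines, Dev, Orla, Rhea.
So Faye is higher.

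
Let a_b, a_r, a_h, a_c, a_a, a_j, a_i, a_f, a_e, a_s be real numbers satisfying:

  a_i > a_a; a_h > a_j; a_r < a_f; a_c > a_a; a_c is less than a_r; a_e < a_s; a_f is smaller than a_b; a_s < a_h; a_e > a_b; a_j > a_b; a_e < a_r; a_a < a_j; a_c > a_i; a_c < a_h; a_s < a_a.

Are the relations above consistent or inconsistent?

Chaining the given relations yields a_e < a_s < a_a < a_i < a_c < a_r < a_f < a_b, so a_e < a_b. But one relation states a_b < a_e. These cannot both hold.

inconsistent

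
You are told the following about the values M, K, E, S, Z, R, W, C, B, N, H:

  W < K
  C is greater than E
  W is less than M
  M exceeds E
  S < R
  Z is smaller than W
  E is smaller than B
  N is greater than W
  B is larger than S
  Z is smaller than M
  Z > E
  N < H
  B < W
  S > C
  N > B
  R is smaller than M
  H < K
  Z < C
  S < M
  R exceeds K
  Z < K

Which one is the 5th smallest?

Chaining the given pairs: E < Z < C < S < B < W < N < H < K < R < M.
The 5th smallest is B.

B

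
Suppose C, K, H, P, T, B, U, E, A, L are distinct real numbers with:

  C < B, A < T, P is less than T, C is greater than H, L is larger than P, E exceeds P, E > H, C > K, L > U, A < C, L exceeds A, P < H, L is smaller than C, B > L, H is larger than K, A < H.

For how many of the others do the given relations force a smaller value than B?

7

From B the given relations immediately reach L, C.
From those, K, A, U, P, H — 7 in total.
Nothing else is reachable below B; 7 in all.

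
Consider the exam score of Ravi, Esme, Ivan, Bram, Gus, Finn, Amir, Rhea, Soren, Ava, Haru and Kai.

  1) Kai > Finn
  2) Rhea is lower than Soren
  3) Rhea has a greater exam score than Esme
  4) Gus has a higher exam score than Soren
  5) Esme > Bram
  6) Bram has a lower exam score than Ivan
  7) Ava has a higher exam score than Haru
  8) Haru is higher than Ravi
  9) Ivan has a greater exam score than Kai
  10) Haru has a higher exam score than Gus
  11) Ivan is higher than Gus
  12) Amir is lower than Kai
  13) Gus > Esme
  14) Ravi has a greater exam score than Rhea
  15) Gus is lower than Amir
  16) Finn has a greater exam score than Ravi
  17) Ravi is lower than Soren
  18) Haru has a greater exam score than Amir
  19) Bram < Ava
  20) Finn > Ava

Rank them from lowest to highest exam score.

Bram < Esme < Rhea < Ravi < Soren < Gus < Amir < Haru < Ava < Finn < Kai < Ivan

Nothing is placed below Bram, so it is least; from there Bram < Esme; Esme < Rhea; Rhea < Ravi; Ravi < Soren; Soren < Gus; Gus < Amir; Amir < Haru; Haru < Ava; Ava < Finn; Finn < Kai; Kai < Ivan, each given directly.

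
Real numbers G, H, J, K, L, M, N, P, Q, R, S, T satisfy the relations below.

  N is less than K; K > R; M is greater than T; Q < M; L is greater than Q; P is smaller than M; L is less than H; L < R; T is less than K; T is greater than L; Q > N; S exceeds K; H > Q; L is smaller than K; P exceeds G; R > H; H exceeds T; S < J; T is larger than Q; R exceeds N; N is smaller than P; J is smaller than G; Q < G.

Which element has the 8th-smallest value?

Chaining the given pairs: N < Q < L < T < H < R < K < S < J < G < P < M.
The 8th smallest is S.

S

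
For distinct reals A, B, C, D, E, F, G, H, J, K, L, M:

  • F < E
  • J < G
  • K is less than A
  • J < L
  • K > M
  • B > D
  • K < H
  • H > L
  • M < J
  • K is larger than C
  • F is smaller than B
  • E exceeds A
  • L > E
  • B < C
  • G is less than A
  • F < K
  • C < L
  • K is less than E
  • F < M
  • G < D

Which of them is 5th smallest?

Piecing the relations together gives one ordering: F < M < J < G < D < B < C < K < A < E < L < H.
Counting 5 from the smallest end gives D.

D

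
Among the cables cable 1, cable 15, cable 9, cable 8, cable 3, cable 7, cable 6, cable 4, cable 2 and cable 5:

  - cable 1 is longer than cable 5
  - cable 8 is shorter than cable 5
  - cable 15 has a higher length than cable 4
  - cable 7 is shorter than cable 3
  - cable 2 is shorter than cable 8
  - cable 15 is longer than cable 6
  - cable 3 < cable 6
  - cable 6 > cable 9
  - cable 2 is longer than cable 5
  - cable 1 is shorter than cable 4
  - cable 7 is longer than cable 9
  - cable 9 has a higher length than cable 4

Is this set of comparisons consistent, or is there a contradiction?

Chaining the given relations yields cable 2 < cable 8 < cable 5, so cable 2 < cable 5. But one relation states cable 5 < cable 2. These cannot both hold.

inconsistent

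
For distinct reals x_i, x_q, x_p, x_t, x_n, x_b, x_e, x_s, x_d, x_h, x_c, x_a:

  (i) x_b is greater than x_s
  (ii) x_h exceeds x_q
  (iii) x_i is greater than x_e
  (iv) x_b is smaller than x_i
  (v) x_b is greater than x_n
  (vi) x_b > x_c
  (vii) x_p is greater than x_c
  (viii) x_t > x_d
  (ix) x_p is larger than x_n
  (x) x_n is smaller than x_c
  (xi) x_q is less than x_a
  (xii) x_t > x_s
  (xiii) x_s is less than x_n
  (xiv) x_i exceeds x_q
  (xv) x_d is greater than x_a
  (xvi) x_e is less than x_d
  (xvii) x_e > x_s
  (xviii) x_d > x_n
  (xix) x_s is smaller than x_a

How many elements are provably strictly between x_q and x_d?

1

Chaining upward from x_q reaches: x_h, x_a, x_i, x_t.
Chaining downward from x_d reaches: x_s, x_a, x_n, x_e.
Strictly between x_q and x_d are those in both lists: x_a — 1 element.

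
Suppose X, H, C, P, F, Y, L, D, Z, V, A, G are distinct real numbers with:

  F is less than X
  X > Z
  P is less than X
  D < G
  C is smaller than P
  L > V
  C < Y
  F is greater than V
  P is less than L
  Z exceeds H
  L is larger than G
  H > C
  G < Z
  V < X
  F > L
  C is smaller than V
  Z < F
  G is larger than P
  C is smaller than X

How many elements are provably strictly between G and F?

Chaining upward from G reaches: Z, L, X.
Chaining downward from F reaches: C, H, D, P, Z, V, L.
Strictly between G and F are those in both lists: Z, L — 2 elements.

2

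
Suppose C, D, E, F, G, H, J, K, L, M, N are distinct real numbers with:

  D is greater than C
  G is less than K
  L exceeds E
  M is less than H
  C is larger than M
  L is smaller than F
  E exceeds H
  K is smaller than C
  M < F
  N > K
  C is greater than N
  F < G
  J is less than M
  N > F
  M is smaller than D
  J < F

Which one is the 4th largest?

The consecutive relations fix a unique order: J < M < H < E < L < F < G < K < N < C < D.
The 4th largest is K.

K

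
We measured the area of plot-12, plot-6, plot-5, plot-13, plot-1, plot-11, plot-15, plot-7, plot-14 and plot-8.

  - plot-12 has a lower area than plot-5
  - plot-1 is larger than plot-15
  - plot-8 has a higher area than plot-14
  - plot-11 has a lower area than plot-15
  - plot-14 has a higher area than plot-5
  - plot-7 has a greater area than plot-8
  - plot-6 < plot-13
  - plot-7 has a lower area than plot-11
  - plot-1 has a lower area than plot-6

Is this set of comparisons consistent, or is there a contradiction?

consistent

The single ordering plot-12 < plot-5 < plot-14 < plot-8 < plot-7 < plot-11 < plot-15 < plot-1 < plot-6 < plot-13 satisfies every listed relation, so no contradiction arises.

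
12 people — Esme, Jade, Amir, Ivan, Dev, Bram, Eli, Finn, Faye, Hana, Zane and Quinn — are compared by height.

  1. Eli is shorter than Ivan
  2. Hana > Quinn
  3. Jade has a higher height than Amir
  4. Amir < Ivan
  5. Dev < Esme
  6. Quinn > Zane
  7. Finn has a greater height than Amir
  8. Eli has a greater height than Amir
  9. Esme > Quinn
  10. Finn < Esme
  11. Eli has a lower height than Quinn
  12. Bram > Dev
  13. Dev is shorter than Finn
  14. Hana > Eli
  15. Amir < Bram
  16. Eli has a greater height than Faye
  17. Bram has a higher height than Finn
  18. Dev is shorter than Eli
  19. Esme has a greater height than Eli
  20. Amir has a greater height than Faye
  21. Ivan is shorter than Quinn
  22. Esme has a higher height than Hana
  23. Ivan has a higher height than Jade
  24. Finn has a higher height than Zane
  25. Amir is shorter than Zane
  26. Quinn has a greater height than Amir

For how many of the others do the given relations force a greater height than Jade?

From Jade the given relations immediately reach Ivan.
From those, Quinn — 2 in total.
From those, Hana, Esme — 4 in total.
No other element is forced above Jade by the given relations, so the count is 4.

4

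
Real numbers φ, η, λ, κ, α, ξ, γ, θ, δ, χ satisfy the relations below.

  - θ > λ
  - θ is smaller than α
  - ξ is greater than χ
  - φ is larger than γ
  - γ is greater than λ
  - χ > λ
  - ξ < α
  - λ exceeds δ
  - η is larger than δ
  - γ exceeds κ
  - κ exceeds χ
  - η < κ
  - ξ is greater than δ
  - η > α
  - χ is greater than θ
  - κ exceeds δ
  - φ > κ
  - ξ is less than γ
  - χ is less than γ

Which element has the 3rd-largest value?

κ

Piecing the relations together gives one ordering: δ < λ < θ < χ < ξ < α < η < κ < γ < φ.
The 3rd largest is κ.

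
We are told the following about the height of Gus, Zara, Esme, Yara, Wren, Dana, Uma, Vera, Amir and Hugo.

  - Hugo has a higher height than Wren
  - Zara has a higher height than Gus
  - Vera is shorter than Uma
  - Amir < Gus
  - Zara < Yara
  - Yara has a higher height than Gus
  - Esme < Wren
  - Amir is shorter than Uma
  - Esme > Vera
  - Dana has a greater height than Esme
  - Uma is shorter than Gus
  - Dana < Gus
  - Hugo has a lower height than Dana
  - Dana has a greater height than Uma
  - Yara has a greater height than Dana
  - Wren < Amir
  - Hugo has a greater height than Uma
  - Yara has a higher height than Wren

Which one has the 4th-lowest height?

The consecutive relations fix a unique order: Vera < Esme < Wren < Amir < Uma < Hugo < Dana < Gus < Zara < Yara.
The 4th smallest is Amir.

Amir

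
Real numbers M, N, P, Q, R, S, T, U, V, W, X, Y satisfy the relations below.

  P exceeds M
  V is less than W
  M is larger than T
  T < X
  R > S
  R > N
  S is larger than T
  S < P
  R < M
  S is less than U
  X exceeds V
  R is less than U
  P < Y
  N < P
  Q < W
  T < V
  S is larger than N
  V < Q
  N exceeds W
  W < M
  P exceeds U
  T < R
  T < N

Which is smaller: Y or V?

V

V < Q and Q < W give V < W.
Then W < N extends the chain to N.
Then N < S extends the chain to S.
With S < R: V < Q < W < N < S < R.
With R < M: V < Q < W < N < S < R < M.
Then M < P extends the chain to P.
Then P < Y extends the chain to Y.
So V < Y; V is the smaller of the two.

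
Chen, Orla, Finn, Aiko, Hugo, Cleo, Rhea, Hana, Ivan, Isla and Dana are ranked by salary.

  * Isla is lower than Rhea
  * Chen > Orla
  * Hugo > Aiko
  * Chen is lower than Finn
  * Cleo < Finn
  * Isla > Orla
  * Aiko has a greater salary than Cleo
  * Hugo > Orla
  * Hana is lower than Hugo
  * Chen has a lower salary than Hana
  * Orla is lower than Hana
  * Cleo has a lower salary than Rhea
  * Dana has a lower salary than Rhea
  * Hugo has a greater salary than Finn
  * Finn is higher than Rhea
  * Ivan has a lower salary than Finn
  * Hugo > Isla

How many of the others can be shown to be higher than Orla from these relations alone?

From Orla the given relations immediately reach Isla, Chen, Hana, Hugo.
From those, Rhea, Finn — 6 in total.
No other element is forced above Orla by the given relations, so the count is 6.

6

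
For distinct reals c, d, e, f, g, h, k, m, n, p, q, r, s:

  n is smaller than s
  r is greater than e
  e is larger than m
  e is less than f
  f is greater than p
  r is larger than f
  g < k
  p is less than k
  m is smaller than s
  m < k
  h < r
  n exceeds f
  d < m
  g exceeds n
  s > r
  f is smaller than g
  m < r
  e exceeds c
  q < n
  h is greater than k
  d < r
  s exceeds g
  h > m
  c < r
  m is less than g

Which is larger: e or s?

e < f and f < n give e < n.
With n < g: e < f < n < g.
Then g < k extends the chain to k.
Then k < h extends the chain to h.
With h < r: e < f < n < g < k < h < r.
Then r < s extends the chain to s.
So e < s; s is the larger of the two.

s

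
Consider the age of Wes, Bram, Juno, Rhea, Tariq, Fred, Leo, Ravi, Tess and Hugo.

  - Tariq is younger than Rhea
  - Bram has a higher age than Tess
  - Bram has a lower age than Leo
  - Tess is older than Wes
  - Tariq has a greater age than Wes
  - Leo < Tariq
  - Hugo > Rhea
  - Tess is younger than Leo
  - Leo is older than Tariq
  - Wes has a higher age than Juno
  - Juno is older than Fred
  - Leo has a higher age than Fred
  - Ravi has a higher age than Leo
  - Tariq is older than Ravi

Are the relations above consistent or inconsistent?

inconsistent

We have Tariq < Leo stated directly, yet also Leo < Ravi < Tariq by chaining the others — so Leo < Tariq. Contradiction.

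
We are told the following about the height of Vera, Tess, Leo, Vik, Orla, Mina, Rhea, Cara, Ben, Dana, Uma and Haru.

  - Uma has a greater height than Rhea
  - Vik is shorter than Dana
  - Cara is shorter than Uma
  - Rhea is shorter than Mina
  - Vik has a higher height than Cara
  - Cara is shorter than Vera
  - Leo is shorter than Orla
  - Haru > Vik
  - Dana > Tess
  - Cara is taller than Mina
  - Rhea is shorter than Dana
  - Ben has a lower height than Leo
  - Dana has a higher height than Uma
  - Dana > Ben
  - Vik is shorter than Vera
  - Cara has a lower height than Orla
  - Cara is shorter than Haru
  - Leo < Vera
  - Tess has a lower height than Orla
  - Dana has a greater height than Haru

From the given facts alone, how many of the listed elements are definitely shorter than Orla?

6

Directly below Orla: Cara, Leo, Tess.
One step further: Mina, Ben (5 so far).
One step further: Rhea (6 so far).
No other element is forced below Orla by the given relations, so the count is 6.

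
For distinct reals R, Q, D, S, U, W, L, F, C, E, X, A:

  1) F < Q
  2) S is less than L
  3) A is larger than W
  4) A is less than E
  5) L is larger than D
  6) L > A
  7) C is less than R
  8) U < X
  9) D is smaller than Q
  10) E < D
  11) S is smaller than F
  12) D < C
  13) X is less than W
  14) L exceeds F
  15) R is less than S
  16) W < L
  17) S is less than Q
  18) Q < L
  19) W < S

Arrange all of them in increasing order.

The consecutive links are each given: U < X; X < W; W < A; A < E; E < D; D < C; C < R; R < S; S < F; F < Q; Q < L.

U < X < W < A < E < D < C < R < S < F < Q < L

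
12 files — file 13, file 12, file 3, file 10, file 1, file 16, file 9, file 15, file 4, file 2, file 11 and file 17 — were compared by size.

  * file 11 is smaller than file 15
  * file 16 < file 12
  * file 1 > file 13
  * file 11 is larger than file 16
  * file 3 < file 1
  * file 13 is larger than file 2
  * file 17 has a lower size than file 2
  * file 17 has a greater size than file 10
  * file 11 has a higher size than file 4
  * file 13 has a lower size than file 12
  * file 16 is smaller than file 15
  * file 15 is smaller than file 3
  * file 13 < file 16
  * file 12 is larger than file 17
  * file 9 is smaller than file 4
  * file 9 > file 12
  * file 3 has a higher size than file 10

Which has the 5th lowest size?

file 16

Chaining the given pairs: file 10 < file 17 < file 2 < file 13 < file 16 < file 12 < file 9 < file 4 < file 11 < file 15 < file 3 < file 1.
The 5th smallest is file 16.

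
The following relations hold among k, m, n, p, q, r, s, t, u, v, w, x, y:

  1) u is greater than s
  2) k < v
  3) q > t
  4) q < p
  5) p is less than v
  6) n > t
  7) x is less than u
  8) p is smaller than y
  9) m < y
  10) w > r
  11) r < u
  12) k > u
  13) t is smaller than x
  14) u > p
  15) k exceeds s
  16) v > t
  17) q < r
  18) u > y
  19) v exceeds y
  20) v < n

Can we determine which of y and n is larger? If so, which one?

y < u and u < k give y < k.
With k < v: y < u < k < v.
Then v < n extends the chain to n.
So n is larger.

n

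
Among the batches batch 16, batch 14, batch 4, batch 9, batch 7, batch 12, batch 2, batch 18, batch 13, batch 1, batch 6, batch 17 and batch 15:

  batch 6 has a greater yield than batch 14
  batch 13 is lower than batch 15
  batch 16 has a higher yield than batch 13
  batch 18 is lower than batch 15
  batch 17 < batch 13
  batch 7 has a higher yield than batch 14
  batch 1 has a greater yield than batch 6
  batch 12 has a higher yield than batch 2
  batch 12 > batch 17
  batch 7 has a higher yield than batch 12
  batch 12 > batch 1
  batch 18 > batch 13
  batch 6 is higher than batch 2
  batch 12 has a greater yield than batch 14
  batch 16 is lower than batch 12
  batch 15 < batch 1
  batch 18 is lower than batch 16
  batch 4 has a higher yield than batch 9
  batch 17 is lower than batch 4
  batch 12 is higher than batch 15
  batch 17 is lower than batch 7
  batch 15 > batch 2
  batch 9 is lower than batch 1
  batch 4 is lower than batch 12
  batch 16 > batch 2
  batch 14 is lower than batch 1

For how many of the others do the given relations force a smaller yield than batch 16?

The elements the relations force below batch 16 are batch 17, batch 13, batch 18, batch 2 — no chain reaches any other.
That is 4.

4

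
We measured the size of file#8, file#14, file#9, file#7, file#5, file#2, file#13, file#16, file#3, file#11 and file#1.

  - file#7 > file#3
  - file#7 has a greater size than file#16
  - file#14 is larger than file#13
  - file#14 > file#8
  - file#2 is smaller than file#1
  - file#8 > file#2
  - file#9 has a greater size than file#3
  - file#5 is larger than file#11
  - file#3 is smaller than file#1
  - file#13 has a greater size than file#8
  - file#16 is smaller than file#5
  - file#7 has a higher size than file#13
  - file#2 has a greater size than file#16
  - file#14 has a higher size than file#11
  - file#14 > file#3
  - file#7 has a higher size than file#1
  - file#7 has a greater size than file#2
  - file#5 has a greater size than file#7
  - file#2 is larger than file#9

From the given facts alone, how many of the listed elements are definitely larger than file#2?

6

Directly above file#2: file#8, file#1, file#7.
One step further: file#13, file#14, file#5 (6 so far).
No other element is forced above file#2 by the given relations, so the count is 6.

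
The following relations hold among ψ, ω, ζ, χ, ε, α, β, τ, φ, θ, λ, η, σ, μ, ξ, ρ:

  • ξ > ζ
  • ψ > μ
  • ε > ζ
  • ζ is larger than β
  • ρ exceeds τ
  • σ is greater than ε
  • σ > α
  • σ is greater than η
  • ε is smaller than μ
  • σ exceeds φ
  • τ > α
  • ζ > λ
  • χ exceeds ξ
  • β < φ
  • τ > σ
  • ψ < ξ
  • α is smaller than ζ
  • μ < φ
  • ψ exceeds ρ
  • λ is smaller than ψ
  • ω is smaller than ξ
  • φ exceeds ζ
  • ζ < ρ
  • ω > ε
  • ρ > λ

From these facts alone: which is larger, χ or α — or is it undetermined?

Link the given pairs in sequence: α < ζ; ζ < ε; ε < μ; μ < φ; φ < σ; σ < τ; τ < ρ; ρ < ψ; ψ < ξ; ξ < χ.
Together: α < ζ < ε < μ < φ < σ < τ < ρ < ψ < ξ < χ.
So χ is larger.

χ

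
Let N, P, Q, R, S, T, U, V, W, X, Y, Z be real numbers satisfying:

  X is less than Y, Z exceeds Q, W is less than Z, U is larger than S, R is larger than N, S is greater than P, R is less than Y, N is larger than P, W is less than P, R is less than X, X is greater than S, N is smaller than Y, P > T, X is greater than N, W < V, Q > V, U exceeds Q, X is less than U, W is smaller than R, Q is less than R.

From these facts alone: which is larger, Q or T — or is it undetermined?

Following every chain through T: above T we get P, N, R, S, X, Y, U.
Q is not reached, and no chain runs the other way from Q to T.
So the given relations leave the order of T and Q undetermined.

undetermined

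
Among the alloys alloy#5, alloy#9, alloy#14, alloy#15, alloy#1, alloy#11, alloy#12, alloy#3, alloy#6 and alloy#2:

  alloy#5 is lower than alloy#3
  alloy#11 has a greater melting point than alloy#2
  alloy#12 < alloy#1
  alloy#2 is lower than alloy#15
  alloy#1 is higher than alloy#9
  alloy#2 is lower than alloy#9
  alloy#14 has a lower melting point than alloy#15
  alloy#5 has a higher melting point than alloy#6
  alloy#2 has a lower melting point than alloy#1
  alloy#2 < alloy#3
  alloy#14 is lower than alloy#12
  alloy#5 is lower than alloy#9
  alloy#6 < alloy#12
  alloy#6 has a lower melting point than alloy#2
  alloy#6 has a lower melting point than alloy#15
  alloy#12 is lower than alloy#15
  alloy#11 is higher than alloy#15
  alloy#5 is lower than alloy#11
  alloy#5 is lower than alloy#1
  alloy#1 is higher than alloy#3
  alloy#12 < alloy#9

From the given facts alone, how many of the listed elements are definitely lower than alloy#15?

Directly below alloy#15: alloy#6, alloy#14, alloy#2, alloy#12.
No other element is forced below alloy#15 by the given relations, so the count is 4.

4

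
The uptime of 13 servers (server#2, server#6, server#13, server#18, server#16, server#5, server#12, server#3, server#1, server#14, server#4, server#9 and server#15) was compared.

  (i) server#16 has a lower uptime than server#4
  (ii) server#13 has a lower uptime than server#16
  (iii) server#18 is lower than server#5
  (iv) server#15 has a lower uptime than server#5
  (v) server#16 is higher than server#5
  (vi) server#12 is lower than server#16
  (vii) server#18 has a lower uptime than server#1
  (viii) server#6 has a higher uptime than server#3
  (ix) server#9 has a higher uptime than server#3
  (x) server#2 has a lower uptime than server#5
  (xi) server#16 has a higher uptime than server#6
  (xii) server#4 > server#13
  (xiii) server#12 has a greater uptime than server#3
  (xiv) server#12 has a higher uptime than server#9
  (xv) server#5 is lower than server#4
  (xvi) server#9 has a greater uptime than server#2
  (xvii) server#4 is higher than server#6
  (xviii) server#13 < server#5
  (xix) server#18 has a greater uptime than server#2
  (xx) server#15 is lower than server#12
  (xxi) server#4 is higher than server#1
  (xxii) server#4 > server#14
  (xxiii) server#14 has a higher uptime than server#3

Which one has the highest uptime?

server#4

server#2 is not greatest since server#2 < server#5; server#3 is not greatest since server#3 < server#14; server#6 is not greatest since server#6 < server#16; server#14 is not greatest since server#14 < server#4; server#9 is not greatest since server#9 < server#12; server#13 is not greatest since server#13 < server#4; server#15 is not greatest since server#15 < server#5; server#18 is not greatest since server#18 < server#1; server#5 is not greatest since server#5 < server#4; server#12 is not greatest since server#12 < server#16; server#1 is not greatest since server#1 < server#4; server#16 is not greatest since server#16 < server#4.
Only server#4 has nothing above it, so server#4 is the highest uptime.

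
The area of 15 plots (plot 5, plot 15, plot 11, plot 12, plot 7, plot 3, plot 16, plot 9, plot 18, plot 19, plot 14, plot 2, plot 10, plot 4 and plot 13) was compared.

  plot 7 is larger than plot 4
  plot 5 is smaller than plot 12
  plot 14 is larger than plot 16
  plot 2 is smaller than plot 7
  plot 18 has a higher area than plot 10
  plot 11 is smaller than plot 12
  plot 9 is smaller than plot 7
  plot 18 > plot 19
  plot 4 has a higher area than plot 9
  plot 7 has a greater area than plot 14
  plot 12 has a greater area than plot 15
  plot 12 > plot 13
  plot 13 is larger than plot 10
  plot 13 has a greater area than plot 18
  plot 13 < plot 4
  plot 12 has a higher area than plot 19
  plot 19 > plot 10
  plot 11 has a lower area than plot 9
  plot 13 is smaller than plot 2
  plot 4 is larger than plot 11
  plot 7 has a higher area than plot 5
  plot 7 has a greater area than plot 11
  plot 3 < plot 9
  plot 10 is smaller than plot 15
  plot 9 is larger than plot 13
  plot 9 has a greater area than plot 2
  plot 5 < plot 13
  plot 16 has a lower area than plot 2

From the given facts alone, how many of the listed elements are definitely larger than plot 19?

7

Directly above plot 19: plot 18, plot 12.
One step further: plot 13 (3 so far).
One step further: plot 2, plot 9, plot 4 (6 so far).
One step further: plot 7 (7 so far).
Nothing else is reachable above plot 19; 7 in all.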